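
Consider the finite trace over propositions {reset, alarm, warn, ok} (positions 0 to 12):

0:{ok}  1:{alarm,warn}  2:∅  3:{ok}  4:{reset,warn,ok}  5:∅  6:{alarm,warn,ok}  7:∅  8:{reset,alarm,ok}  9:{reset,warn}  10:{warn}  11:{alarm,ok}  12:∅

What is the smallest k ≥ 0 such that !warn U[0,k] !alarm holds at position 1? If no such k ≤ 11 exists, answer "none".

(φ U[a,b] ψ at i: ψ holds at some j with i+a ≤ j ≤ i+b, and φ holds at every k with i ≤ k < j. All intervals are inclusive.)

Need earliest j ≥ 1 with !alarm, and !warn at every k in [1,j-1].
  j=1: rhs fails.
  j=2: rhs holds but lhs fails at k=1.
  j=3: rhs holds but lhs fails at k=1.
  j=4: rhs holds but lhs fails at k=1.
  j=5: rhs holds but lhs fails at k=1.
  j=6: rhs fails.
  j=7: rhs holds but lhs fails at k=1.
  j=8: rhs fails.
  j=9: rhs holds but lhs fails at k=1.
  j=10: rhs holds but lhs fails at k=1.
  j=11: rhs fails.
  j=12: rhs holds but lhs fails at k=1.
No witness within the range → none.

none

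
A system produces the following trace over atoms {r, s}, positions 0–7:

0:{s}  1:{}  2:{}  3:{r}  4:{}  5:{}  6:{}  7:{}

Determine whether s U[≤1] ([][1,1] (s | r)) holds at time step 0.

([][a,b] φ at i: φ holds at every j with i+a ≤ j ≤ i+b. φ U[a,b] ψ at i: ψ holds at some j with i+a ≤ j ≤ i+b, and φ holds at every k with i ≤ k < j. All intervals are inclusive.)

Need some j in [0,1] with [][1,1] (s | r), and s at every k in [0,j-1].
  j=0: [][1,1] (s | r) — fails at 1.
  j=1: [][1,1] (s | r) — fails at 2.
No j in the window works → until fails.

Does not hold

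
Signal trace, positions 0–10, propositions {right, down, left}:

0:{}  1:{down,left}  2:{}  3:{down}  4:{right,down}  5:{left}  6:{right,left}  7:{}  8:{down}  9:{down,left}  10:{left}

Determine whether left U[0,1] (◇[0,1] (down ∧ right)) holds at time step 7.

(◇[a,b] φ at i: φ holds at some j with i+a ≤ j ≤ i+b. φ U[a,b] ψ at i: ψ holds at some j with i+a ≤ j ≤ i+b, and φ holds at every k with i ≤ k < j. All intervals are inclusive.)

Need some j in [7,8] with ◇[0,1] (down ∧ right), and left at every k in [7,j-1].
  j=7: ◇[0,1] (down ∧ right) — fails (none in [7,8]).
  j=8: ◇[0,1] (down ∧ right) — fails (none in [8,9]).
No j in the window works → until fails.

No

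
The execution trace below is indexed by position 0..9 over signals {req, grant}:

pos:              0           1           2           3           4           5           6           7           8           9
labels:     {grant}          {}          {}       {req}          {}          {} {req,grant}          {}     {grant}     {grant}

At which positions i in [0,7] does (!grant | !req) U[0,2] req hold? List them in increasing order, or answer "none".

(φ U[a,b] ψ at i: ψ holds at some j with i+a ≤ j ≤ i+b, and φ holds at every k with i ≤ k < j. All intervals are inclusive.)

1, 2, 3, 4, 5, 6

Evaluate at each i in [0,7]:
  i=0: ✗ (no rhs in [0,2])
  i=1: ✓ (rhs at j=3; lhs holds on [1,2])
  i=2: ✓ (rhs at j=3; lhs holds on [2,2])
  i=3: ✓ (rhs at j=3)
  i=4: ✓ (rhs at j=6; lhs holds on [4,5])
  i=5: ✓ (rhs at j=6; lhs holds on [5,5])
  i=6: ✓ (rhs at j=6)
  i=7: ✗ (no rhs in [7,9])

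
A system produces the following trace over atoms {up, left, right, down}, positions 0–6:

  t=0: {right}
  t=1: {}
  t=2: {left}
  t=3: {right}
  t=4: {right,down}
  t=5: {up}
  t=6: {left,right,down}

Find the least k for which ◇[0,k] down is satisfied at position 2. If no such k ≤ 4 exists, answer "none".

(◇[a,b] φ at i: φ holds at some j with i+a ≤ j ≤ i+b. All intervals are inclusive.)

2

Scan j = 2,3,… for down:
  j=2: fails
  j=3: fails
  j=4: holds
First hit at j=4, so smallest k = 4-2 = 2.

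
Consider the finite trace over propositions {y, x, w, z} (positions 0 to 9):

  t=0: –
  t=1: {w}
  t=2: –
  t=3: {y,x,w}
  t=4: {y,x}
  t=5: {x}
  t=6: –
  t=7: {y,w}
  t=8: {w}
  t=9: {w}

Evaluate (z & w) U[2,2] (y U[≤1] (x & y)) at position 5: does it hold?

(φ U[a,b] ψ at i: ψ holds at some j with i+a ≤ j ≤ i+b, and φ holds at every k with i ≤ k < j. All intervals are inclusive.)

Need some j in [7,7] with (y U[≤1] (x & y)), and (z & w) at every k in [5,j-1].
  j=7: (y U[≤1] (x & y)) — fails.
No j in the window works → until fails.

False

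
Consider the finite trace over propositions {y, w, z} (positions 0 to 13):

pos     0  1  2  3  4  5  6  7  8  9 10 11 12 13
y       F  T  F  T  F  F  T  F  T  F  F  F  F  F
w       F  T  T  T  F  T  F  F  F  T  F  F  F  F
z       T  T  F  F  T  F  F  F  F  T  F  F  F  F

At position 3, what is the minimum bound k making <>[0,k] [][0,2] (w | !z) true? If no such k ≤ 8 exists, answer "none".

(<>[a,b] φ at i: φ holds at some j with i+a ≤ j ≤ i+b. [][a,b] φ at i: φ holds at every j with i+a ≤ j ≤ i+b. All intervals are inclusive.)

Scan j = 3,4,… for [][0,2] (w | !z):
  j=3: fails
  j=4: fails
  j=5: holds
First hit at j=5, so smallest k = 5-3 = 2.

2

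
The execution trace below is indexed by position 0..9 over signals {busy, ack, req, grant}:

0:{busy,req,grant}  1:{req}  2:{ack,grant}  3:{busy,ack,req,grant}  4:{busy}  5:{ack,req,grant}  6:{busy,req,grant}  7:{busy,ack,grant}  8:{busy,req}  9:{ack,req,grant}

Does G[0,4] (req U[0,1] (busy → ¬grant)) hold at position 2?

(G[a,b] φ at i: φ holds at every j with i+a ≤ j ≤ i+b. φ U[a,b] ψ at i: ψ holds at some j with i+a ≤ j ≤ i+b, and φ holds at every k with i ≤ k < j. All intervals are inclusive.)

Check (req U[0,1] (busy → ¬grant)) at every j in [2,6]:
  j=2: holds
  j=3: holds
  j=4: holds
  j=5: holds
  j=6: fails
Fails at j=6 → formula fails.

No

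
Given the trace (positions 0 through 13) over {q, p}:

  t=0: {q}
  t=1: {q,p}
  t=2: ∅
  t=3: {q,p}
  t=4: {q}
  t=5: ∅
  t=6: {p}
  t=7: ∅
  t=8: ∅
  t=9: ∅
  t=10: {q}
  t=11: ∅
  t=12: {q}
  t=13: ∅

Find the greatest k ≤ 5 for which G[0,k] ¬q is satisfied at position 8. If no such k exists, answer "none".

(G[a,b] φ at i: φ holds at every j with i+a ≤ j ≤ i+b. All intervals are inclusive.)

¬q must hold from j=8 onward; find where it first fails.
  j=8: holds
  j=9: holds
  j=10: fails
Holds on [8,9], so largest k = 1.

1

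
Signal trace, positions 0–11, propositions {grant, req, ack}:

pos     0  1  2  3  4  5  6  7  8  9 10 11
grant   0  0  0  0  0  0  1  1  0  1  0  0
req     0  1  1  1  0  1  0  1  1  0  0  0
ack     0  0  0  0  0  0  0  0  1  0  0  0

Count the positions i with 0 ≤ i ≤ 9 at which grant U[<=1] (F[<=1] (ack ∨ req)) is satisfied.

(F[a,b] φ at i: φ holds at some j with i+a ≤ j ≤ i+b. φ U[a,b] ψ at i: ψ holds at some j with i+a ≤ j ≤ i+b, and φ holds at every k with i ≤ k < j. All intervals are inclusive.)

Evaluate at each i in [0,9]:
  i=0: ✓ (rhs at j=0)
  i=1: ✓ (rhs at j=1)
  i=2: ✓ (rhs at j=2)
  i=3: ✓ (rhs at j=3)
  i=4: ✓ (rhs at j=4)
  i=5: ✓ (rhs at j=5)
  i=6: ✓ (rhs at j=6)
  i=7: ✓ (rhs at j=7)
  i=8: ✓ (rhs at j=8)
  i=9: ✗ (no rhs in [9,10])
Positions where it holds: {0, 1, 2, 3, 4, 5, 6, 7, 8} → 9.

9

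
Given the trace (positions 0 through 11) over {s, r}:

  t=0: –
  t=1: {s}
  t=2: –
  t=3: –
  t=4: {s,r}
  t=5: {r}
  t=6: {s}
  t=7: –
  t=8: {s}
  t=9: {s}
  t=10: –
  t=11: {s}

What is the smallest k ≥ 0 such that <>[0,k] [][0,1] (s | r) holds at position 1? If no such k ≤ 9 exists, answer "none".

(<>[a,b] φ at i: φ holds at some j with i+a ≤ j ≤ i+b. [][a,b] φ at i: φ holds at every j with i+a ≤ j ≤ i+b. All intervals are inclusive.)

3

Scan j = 1,2,… for [][0,1] (s | r):
  j=1: fails
  j=2: fails
  j=3: fails
  j=4: holds
First hit at j=4, so smallest k = 4-1 = 3.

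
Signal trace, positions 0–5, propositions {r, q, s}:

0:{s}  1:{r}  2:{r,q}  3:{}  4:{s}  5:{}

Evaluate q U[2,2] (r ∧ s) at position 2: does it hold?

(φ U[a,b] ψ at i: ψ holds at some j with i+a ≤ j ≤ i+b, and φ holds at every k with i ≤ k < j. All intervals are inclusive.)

No

Need some j in [4,4] with (r ∧ s), and q at every k in [2,j-1].
  j=4: (r ∧ s) false.
No j in the window works → until fails.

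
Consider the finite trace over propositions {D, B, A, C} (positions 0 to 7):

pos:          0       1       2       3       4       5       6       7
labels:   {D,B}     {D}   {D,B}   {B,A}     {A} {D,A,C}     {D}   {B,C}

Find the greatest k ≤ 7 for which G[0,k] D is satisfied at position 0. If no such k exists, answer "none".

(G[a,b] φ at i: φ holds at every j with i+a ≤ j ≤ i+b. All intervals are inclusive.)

D must hold from j=0 onward; find where it first fails.
  j=0: holds
  j=1: holds
  j=2: holds
  j=3: fails
Holds on [0,2], so largest k = 2.

2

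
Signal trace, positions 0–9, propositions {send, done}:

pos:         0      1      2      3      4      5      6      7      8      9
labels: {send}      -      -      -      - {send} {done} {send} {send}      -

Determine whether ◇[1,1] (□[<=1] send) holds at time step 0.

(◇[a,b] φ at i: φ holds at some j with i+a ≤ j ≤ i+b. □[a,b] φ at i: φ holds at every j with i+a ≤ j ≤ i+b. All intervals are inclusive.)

Check □[<=1] send at each j in [1,1]:
  j=1: fails at 1
No position in the window satisfies it → formula fails.

False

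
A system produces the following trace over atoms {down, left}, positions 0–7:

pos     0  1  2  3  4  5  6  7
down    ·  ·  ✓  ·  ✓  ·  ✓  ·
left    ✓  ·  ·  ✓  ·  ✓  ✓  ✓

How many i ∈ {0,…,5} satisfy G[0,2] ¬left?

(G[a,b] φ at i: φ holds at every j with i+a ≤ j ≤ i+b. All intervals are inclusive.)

Evaluate at each i in [0,5]:
  i=0: ✗ (fails at j=0)
  i=1: ✗ (fails at j=3)
  i=2: ✗ (fails at j=3)
  i=3: ✗ (fails at j=3)
  i=4: ✗ (fails at j=5)
  i=5: ✗ (fails at j=5)
Positions where it holds: {} → 0.

0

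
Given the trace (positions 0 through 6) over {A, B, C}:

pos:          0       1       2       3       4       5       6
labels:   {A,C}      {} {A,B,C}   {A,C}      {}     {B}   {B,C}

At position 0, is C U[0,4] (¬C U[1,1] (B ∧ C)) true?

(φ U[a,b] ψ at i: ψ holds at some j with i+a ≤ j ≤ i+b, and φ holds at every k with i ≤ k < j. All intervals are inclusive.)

Need some j in [0,4] with (¬C U[1,1] (B ∧ C)), and C at every k in [0,j-1].
  j=0: (¬C U[1,1] (B ∧ C)) — fails.
  j=1: (¬C U[1,1] (B ∧ C)) holds; C holds at every k in [0,0] → satisfied.

Holds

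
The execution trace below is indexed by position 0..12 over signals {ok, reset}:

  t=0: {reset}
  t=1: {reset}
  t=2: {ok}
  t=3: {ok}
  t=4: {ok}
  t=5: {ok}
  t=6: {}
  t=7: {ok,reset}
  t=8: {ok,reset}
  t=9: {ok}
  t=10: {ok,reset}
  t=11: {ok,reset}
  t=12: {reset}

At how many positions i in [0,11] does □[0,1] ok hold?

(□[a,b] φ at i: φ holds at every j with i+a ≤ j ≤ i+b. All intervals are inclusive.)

7

Evaluate at each i in [0,11]:
  i=0: ✗ (fails at j=0)
  i=1: ✗ (fails at j=1)
  i=2: ✓ (all of [2,3])
  i=3: ✓ (all of [3,4])
  i=4: ✓ (all of [4,5])
  i=5: ✗ (fails at j=6)
  i=6: ✗ (fails at j=6)
  i=7: ✓ (all of [7,8])
  i=8: ✓ (all of [8,9])
  i=9: ✓ (all of [9,10])
  i=10: ✓ (all of [10,11])
  i=11: ✗ (fails at j=12)
Positions where it holds: {2, 3, 4, 7, 8, 9, 10} → 7.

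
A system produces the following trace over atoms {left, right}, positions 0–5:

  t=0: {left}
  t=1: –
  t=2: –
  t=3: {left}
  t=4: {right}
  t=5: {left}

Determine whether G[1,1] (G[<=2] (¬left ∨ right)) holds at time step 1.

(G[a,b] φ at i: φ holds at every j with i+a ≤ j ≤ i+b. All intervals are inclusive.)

Check G[<=2] (¬left ∨ right) at every j in [2,2]:
  j=2: fails at 3
Fails at j=2 → formula fails.

Does not hold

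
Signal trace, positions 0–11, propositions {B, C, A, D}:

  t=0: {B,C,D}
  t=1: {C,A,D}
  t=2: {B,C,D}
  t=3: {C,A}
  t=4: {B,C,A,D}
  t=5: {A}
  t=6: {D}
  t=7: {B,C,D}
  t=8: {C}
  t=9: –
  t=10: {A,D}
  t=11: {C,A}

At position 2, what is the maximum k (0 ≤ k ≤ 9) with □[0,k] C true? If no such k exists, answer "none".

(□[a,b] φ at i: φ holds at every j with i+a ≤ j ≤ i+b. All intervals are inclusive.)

C must hold from j=2 onward; find where it first fails.
  j=2: holds
  j=3: holds
  j=4: holds
  j=5: fails
Holds on [2,4], so largest k = 2.

2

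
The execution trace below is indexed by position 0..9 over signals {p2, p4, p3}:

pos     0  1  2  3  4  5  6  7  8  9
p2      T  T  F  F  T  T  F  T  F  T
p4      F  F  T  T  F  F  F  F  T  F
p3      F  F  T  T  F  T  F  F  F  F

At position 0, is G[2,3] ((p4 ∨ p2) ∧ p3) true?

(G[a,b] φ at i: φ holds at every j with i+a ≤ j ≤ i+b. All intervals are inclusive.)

Yes

Check ((p4 ∨ p2) ∧ p3) at every j in [2,3]:
  j=2: true
  j=3: true
All positions satisfy it → formula holds.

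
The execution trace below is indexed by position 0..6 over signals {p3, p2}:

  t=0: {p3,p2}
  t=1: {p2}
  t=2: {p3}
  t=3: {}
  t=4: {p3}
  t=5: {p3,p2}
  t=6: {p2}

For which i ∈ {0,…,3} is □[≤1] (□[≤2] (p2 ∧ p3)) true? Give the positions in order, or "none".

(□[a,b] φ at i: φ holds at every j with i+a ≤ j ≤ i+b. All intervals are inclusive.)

Evaluate at each i in [0,3]:
  i=0: ✗ (fails at j=0)
  i=1: ✗ (fails at j=1)
  i=2: ✗ (fails at j=2)
  i=3: ✗ (fails at j=3)

none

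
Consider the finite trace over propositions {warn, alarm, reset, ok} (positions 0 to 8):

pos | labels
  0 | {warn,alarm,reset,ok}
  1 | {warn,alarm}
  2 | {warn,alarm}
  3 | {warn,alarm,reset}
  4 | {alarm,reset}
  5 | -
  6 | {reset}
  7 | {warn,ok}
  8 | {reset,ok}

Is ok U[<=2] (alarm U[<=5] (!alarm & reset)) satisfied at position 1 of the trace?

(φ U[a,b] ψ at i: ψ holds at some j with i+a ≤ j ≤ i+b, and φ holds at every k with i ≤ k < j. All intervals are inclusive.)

Need some j in [1,3] with (alarm U[<=5] (!alarm & reset)), and ok at every k in [1,j-1].
  j=1: (alarm U[<=5] (!alarm & reset)) — fails.
  j=2: (alarm U[<=5] (!alarm & reset)) — fails.
  j=3: (alarm U[<=5] (!alarm & reset)) — fails.
No j in the window works → until fails.

No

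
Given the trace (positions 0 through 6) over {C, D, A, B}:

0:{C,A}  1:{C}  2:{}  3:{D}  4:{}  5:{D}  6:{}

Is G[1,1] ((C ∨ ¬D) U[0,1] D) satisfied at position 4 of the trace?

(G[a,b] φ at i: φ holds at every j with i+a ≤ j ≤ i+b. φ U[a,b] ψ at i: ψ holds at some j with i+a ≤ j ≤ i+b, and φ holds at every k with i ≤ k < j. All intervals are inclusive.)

Check ((C ∨ ¬D) U[0,1] D) at every j in [5,5]:
  j=5: holds
All positions satisfy it → formula holds.

True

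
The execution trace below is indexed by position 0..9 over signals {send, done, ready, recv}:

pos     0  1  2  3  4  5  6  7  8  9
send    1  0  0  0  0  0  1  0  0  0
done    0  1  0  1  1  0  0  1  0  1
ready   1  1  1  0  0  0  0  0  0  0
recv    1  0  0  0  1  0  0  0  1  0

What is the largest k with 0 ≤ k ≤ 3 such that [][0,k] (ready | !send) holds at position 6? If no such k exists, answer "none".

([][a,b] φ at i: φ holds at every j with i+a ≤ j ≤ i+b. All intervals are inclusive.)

(ready | !send) must hold from j=6 onward; find where it first fails.
  j=6: fails → no k works.

none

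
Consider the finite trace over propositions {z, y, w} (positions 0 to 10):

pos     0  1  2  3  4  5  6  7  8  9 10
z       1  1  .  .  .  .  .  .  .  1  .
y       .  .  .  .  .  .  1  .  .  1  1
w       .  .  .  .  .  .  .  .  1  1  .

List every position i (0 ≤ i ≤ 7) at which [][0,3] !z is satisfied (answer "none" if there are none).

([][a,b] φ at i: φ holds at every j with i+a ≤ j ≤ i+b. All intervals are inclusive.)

2, 3, 4, 5

Evaluate at each i in [0,7]:
  i=0: ✗ (fails at j=0)
  i=1: ✗ (fails at j=1)
  i=2: ✓ (all of [2,5])
  i=3: ✓ (all of [3,6])
  i=4: ✓ (all of [4,7])
  i=5: ✓ (all of [5,8])
  i=6: ✗ (fails at j=9)
  i=7: ✗ (fails at j=9)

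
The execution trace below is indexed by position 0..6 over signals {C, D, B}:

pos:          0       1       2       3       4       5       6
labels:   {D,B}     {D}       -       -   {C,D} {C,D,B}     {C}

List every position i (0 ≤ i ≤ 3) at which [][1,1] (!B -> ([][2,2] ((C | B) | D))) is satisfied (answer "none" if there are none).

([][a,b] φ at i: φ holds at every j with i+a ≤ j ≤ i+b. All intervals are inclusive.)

1, 2, 3

Evaluate at each i in [0,3]:
  i=0: ✗ (fails at j=1)
  i=1: ✓ (all of [2,2])
  i=2: ✓ (all of [3,3])
  i=3: ✓ (all of [4,4])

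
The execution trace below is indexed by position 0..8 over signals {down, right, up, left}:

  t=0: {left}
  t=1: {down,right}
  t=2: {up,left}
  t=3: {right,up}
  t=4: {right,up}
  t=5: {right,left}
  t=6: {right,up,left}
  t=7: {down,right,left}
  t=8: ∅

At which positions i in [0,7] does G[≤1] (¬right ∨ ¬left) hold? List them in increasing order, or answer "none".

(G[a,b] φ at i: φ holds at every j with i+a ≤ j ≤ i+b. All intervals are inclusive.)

0, 1, 2, 3

Evaluate at each i in [0,7]:
  i=0: ✓ (all of [0,1])
  i=1: ✓ (all of [1,2])
  i=2: ✓ (all of [2,3])
  i=3: ✓ (all of [3,4])
  i=4: ✗ (fails at j=5)
  i=5: ✗ (fails at j=5)
  i=6: ✗ (fails at j=6)
  i=7: ✗ (fails at j=7)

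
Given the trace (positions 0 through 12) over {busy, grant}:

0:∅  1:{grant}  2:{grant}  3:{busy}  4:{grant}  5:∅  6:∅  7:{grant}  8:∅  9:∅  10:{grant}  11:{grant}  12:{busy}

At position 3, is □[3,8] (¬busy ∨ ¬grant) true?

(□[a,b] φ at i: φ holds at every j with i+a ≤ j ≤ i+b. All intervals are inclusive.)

Check (¬busy ∨ ¬grant) at every j in [6,11]:
  j=6: true
  j=7: true
  j=8: true
  j=9: true
  j=10: true
  j=11: true
All positions satisfy it → formula holds.

Holds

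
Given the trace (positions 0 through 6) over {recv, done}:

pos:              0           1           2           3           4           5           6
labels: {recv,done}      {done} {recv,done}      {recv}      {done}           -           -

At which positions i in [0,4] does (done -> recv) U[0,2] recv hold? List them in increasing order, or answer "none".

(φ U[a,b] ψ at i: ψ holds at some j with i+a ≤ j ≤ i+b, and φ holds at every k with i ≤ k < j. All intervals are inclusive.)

0, 2, 3

Evaluate at each i in [0,4]:
  i=0: ✓ (rhs at j=0)
  i=1: ✗ (lhs fails at k=1 before rhs at j=2)
  i=2: ✓ (rhs at j=2)
  i=3: ✓ (rhs at j=3)
  i=4: ✗ (no rhs in [4,6])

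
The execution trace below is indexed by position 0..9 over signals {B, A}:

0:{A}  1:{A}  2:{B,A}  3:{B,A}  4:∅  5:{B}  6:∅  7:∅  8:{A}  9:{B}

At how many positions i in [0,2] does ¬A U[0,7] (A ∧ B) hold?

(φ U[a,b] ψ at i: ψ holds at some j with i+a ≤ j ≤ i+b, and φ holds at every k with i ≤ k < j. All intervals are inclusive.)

1

Evaluate at each i in [0,2]:
  i=0: ✗ (lhs fails at k=0 before rhs at j=2)
  i=1: ✗ (lhs fails at k=1 before rhs at j=2)
  i=2: ✓ (rhs at j=2)
Positions where it holds: {2} → 1.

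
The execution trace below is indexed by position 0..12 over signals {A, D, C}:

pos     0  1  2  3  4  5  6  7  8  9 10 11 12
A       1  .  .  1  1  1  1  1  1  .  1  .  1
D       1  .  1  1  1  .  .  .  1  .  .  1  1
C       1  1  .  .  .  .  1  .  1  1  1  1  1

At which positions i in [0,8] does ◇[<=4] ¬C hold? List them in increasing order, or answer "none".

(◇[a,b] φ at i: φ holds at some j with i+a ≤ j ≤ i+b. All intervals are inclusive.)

Evaluate at each i in [0,8]:
  i=0: ✓ (witness j=2)
  i=1: ✓ (witness j=2)
  i=2: ✓ (witness j=2)
  i=3: ✓ (witness j=3)
  i=4: ✓ (witness j=4)
  i=5: ✓ (witness j=5)
  i=6: ✓ (witness j=7)
  i=7: ✓ (witness j=7)
  i=8: ✗ (none in [8,12])

0, 1, 2, 3, 4, 5, 6, 7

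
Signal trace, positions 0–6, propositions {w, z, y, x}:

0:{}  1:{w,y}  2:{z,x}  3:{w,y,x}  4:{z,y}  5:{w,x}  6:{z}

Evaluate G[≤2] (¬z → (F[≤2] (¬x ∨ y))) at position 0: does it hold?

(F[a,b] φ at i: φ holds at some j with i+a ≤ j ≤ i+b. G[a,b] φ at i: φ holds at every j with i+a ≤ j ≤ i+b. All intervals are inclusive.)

Check (¬z → (F[≤2] (¬x ∨ y))) at every j in [0,2]:
  j=0: antecedent true; consequent holds (witness at 0) → ✓
  j=1: antecedent true; consequent holds (witness at 1) → ✓
  j=2: antecedent false → ✓
All positions satisfy it → formula holds.

True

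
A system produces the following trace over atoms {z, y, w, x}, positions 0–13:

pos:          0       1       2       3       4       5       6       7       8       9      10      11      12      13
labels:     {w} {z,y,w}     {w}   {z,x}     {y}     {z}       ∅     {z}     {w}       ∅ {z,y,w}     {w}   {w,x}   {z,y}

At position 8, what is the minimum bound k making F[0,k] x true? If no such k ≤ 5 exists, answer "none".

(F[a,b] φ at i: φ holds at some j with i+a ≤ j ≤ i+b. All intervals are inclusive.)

Scan j = 8,9,… for x:
  j=8: fails
  j=9: fails
  j=10: fails
  j=11: fails
  j=12: holds
First hit at j=12, so smallest k = 12-8 = 4.

4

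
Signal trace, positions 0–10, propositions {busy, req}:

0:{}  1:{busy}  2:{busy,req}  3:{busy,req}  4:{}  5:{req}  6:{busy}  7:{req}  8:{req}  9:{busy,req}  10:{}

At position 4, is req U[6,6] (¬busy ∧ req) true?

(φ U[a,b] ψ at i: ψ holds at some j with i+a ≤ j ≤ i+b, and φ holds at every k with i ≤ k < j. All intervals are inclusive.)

False

Need some j in [10,10] with (¬busy ∧ req), and req at every k in [4,j-1].
  j=10: (¬busy ∧ req) false.
No j in the window works → until fails.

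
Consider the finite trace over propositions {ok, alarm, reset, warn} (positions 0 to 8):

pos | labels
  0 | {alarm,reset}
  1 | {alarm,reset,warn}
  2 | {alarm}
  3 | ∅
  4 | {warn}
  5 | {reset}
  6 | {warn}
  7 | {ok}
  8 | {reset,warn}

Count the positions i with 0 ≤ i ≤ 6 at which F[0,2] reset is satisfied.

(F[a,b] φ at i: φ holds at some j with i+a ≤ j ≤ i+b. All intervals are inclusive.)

6

Evaluate at each i in [0,6]:
  i=0: ✓ (witness j=0)
  i=1: ✓ (witness j=1)
  i=2: ✗ (none in [2,4])
  i=3: ✓ (witness j=5)
  i=4: ✓ (witness j=5)
  i=5: ✓ (witness j=5)
  i=6: ✓ (witness j=8)
Positions where it holds: {0, 1, 3, 4, 5, 6} → 6.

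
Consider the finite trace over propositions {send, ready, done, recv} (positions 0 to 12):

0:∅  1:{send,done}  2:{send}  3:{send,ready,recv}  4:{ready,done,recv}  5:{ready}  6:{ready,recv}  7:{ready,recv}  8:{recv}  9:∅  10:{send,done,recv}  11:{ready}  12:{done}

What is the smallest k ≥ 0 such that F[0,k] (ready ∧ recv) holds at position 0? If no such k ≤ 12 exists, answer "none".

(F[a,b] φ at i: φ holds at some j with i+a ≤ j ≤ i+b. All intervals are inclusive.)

3

Scan j = 0,1,… for (ready ∧ recv):
  j=0: fails
  j=1: fails
  j=2: fails
  j=3: holds
First hit at j=3, so smallest k = 3-0 = 3.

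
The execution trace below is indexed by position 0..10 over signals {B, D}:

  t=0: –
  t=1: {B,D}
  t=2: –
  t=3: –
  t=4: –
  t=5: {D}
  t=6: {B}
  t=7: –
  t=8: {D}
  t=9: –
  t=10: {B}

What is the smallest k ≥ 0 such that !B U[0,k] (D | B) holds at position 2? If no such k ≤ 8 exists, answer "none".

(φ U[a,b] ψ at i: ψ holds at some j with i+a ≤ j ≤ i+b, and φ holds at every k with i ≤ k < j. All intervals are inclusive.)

3

Need earliest j ≥ 2 with (D | B), and !B at every k in [2,j-1].
  j=2: rhs fails.
  j=3: rhs fails.
  j=4: rhs fails.
  j=5: rhs holds; lhs holds on [2,4]. k = 3.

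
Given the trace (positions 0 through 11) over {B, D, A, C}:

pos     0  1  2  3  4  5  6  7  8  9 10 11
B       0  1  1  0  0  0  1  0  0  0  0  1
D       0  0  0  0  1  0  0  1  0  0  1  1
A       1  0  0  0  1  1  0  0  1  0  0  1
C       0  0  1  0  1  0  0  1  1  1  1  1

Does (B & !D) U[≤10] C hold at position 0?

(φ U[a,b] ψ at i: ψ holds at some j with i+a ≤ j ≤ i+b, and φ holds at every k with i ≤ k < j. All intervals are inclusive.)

Need some j in [0,10] with C, and (B & !D) at every k in [0,j-1].
  j=0: C false.
  j=1: C false.
  j=2: C holds, but (B & !D) fails at k=0 → not this j.
  j=3: C false.
  j=4: C holds, but (B & !D) fails at k=0 → not this j.
  j=5: C false.
  j=6: C false.
  j=7: C holds, but (B & !D) fails at k=0 → not this j.
  j=8: C holds, but (B & !D) fails at k=0 → not this j.
  j=9: C holds, but (B & !D) fails at k=0 → not this j.
  j=10: C holds, but (B & !D) fails at k=0 → not this j.
No j in the window works → until fails.

False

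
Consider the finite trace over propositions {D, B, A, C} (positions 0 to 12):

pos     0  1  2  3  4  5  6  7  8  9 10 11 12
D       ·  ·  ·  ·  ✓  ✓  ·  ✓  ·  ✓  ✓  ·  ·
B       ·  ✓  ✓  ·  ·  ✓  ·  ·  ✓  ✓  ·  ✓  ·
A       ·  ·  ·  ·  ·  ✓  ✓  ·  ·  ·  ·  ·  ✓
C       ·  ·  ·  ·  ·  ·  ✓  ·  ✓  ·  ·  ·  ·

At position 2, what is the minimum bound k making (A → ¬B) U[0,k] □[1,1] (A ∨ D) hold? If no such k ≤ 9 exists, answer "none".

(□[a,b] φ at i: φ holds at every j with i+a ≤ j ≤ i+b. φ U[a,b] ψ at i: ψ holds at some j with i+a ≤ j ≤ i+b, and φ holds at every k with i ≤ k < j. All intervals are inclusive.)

1

Need earliest j ≥ 2 with □[1,1] (A ∨ D), and (A → ¬B) at every k in [2,j-1].
  j=2: rhs fails.
  j=3: rhs holds; lhs holds on [2,2]. k = 1.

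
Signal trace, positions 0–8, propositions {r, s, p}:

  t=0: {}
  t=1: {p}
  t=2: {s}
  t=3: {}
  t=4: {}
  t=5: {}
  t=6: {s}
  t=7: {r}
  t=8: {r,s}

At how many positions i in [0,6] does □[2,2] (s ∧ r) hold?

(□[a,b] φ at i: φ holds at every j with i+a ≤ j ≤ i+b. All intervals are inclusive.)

Evaluate at each i in [0,6]:
  i=0: ✗ (fails at j=2)
  i=1: ✗ (fails at j=3)
  i=2: ✗ (fails at j=4)
  i=3: ✗ (fails at j=5)
  i=4: ✗ (fails at j=6)
  i=5: ✗ (fails at j=7)
  i=6: ✓ (all of [8,8])
Positions where it holds: {6} → 1.

1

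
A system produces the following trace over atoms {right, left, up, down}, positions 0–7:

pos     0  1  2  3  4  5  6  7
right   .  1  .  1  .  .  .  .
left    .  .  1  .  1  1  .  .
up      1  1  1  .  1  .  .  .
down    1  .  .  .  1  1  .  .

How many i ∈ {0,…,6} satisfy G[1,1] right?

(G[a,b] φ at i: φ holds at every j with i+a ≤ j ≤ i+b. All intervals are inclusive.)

2

Evaluate at each i in [0,6]:
  i=0: ✓ (all of [1,1])
  i=1: ✗ (fails at j=2)
  i=2: ✓ (all of [3,3])
  i=3: ✗ (fails at j=4)
  i=4: ✗ (fails at j=5)
  i=5: ✗ (fails at j=6)
  i=6: ✗ (fails at j=7)
Positions where it holds: {0, 2} → 2.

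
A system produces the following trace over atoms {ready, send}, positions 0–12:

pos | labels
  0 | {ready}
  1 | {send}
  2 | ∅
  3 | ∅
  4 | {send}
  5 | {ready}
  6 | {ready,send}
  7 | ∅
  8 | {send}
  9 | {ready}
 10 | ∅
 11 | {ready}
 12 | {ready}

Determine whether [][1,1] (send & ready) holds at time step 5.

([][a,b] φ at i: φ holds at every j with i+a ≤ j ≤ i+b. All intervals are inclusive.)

Check (send & ready) at every j in [6,6]:
  j=6: true
All positions satisfy it → formula holds.

Yes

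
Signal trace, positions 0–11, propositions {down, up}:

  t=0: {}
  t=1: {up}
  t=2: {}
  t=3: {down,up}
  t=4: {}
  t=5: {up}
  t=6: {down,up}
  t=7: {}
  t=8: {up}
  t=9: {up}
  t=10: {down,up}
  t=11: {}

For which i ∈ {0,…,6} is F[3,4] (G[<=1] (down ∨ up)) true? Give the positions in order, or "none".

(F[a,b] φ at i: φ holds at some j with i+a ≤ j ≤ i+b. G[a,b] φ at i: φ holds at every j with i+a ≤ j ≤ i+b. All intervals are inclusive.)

Evaluate at each i in [0,6]:
  i=0: ✗ (none in [3,4])
  i=1: ✓ (witness j=5)
  i=2: ✓ (witness j=5)
  i=3: ✗ (none in [6,7])
  i=4: ✓ (witness j=8)
  i=5: ✓ (witness j=8)
  i=6: ✓ (witness j=9)

1, 2, 4, 5, 6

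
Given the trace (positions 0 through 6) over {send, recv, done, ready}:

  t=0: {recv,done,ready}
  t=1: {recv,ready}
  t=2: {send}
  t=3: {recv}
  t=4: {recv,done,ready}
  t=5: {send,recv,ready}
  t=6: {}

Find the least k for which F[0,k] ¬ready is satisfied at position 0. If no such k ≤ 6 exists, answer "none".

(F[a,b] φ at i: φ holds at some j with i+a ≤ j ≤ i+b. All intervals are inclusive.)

2

Scan j = 0,1,… for ¬ready:
  j=0: fails
  j=1: fails
  j=2: holds
First hit at j=2, so smallest k = 2-0 = 2.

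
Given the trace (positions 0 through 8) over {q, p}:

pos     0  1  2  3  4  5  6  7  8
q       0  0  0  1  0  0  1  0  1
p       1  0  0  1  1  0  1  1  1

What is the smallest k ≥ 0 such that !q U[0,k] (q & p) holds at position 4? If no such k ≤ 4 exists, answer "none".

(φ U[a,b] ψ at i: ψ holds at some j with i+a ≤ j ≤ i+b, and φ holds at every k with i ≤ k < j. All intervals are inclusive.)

2

Need earliest j ≥ 4 with (q & p), and !q at every k in [4,j-1].
  j=4: rhs fails.
  j=5: rhs fails.
  j=6: rhs holds; lhs holds on [4,5]. k = 2.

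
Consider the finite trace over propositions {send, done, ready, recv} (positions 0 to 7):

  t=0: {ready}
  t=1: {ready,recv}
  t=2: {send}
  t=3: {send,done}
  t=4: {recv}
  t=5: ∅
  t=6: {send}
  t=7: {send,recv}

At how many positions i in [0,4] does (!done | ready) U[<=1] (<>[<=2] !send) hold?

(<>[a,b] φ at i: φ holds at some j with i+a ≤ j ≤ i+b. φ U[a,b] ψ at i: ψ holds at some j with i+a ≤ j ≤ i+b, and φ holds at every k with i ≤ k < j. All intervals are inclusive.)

Evaluate at each i in [0,4]:
  i=0: ✓ (rhs at j=0)
  i=1: ✓ (rhs at j=1)
  i=2: ✓ (rhs at j=2)
  i=3: ✓ (rhs at j=3)
  i=4: ✓ (rhs at j=4)
Positions where it holds: {0, 1, 2, 3, 4} → 5.

5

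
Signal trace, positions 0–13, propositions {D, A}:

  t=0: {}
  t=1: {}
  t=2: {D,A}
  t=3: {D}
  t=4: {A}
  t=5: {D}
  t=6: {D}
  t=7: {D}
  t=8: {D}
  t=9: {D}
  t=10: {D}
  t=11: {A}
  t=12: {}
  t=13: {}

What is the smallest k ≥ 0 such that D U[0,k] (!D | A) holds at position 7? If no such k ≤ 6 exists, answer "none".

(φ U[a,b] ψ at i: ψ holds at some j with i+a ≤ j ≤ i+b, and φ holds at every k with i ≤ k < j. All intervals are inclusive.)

Need earliest j ≥ 7 with (!D | A), and D at every k in [7,j-1].
  j=7: rhs fails.
  j=8: rhs fails.
  j=9: rhs fails.
  j=10: rhs fails.
  j=11: rhs holds; lhs holds on [7,10]. k = 4.

4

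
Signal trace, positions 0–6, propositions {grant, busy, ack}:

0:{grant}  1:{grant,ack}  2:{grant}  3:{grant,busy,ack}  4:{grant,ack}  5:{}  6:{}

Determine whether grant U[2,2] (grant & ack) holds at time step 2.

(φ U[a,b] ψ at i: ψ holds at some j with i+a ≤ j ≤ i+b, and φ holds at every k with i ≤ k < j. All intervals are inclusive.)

True

Need some j in [4,4] with (grant & ack), and grant at every k in [2,j-1].
  j=4: (grant & ack) holds; grant holds at every k in [2,3] → satisfied.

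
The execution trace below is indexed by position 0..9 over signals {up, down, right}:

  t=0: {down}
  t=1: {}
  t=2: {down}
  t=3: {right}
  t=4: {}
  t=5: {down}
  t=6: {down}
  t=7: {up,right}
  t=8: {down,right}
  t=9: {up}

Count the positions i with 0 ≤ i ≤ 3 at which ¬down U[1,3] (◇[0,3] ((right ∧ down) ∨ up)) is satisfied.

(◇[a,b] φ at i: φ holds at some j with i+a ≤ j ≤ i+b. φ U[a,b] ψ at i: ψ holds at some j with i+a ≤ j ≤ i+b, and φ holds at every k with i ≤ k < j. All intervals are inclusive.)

Evaluate at each i in [0,3]:
  i=0: ✗ (no rhs in [1,3])
  i=1: ✗ (lhs fails at k=2 before rhs at j=4)
  i=2: ✗ (lhs fails at k=2 before rhs at j=4)
  i=3: ✓ (rhs at j=4; lhs holds on [3,3])
Positions where it holds: {3} → 1.

1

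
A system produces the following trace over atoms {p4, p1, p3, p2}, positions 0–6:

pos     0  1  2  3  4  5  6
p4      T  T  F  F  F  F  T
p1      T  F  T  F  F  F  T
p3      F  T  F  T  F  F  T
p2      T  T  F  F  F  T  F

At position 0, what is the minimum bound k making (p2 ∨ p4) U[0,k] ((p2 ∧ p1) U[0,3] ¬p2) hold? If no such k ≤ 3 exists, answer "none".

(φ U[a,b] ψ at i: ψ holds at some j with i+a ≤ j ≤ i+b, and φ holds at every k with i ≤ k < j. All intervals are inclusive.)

2

Need earliest j ≥ 0 with ((p2 ∧ p1) U[0,3] ¬p2), and (p2 ∨ p4) at every k in [0,j-1].
  j=0: rhs fails.
  j=1: rhs fails.
  j=2: rhs holds; lhs holds on [0,1]. k = 2.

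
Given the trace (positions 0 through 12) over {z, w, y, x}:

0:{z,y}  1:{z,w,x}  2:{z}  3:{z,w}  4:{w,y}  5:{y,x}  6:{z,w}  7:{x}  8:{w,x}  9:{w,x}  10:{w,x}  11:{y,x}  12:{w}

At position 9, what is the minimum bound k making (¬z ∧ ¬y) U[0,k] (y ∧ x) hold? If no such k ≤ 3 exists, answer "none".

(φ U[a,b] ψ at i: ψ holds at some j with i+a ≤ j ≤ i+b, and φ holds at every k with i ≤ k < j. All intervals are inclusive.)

2

Need earliest j ≥ 9 with (y ∧ x), and (¬z ∧ ¬y) at every k in [9,j-1].
  j=9: rhs fails.
  j=10: rhs fails.
  j=11: rhs holds; lhs holds on [9,10]. k = 2.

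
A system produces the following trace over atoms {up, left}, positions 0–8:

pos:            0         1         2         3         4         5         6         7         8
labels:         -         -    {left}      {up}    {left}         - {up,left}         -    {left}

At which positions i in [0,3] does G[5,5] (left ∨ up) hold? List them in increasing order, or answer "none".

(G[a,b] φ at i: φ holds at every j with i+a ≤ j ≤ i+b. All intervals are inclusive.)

Evaluate at each i in [0,3]:
  i=0: ✗ (fails at j=5)
  i=1: ✓ (all of [6,6])
  i=2: ✗ (fails at j=7)
  i=3: ✓ (all of [8,8])

1, 3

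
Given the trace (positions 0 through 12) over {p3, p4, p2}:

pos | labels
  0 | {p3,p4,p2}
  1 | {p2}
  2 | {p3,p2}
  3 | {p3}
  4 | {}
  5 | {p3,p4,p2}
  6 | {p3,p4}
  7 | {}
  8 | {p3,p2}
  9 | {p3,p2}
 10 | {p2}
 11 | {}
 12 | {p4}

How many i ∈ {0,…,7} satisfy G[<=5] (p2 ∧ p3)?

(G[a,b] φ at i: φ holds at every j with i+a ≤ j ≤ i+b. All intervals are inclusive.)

0

Evaluate at each i in [0,7]:
  i=0: ✗ (fails at j=1)
  i=1: ✗ (fails at j=1)
  i=2: ✗ (fails at j=3)
  i=3: ✗ (fails at j=3)
  i=4: ✗ (fails at j=4)
  i=5: ✗ (fails at j=6)
  i=6: ✗ (fails at j=6)
  i=7: ✗ (fails at j=7)
Positions where it holds: {} → 0.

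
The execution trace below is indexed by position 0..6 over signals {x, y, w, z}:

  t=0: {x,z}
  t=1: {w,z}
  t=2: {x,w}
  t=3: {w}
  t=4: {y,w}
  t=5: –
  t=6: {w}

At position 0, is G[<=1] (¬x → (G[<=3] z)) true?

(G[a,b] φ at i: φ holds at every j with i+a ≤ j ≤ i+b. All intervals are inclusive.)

Does not hold

Check (¬x → (G[<=3] z)) at every j in [0,1]:
  j=0: antecedent false → ✓
  j=1: antecedent true; consequent fails at 2 → ✗
Fails at j=1 → formula fails.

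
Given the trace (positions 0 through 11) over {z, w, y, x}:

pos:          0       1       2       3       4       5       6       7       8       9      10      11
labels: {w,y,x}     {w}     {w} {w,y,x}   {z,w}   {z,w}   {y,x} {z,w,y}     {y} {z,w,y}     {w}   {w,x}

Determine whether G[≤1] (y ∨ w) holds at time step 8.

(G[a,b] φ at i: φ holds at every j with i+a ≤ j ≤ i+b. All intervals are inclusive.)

Check (y ∨ w) at every j in [8,9]:
  j=8: true
  j=9: true
All positions satisfy it → formula holds.

True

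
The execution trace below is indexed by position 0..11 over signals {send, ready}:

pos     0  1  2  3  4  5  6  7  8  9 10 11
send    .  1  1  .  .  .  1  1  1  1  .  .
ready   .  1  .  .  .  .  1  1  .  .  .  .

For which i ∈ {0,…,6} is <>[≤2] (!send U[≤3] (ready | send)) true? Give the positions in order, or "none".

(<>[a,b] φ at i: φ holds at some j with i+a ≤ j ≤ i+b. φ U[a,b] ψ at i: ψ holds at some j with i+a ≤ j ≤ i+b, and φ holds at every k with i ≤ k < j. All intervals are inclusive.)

Evaluate at each i in [0,6]:
  i=0: ✓ (witness j=0)
  i=1: ✓ (witness j=1)
  i=2: ✓ (witness j=2)
  i=3: ✓ (witness j=3)
  i=4: ✓ (witness j=4)
  i=5: ✓ (witness j=5)
  i=6: ✓ (witness j=6)

0, 1, 2, 3, 4, 5, 6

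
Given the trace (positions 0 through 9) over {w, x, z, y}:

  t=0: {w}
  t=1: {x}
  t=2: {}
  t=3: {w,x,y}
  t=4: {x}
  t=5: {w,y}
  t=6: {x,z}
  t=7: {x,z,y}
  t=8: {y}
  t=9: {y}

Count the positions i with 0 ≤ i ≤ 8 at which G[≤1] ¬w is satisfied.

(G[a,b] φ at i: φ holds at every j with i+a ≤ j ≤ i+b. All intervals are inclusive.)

4

Evaluate at each i in [0,8]:
  i=0: ✗ (fails at j=0)
  i=1: ✓ (all of [1,2])
  i=2: ✗ (fails at j=3)
  i=3: ✗ (fails at j=3)
  i=4: ✗ (fails at j=5)
  i=5: ✗ (fails at j=5)
  i=6: ✓ (all of [6,7])
  i=7: ✓ (all of [7,8])
  i=8: ✓ (all of [8,9])
Positions where it holds: {1, 6, 7, 8} → 4.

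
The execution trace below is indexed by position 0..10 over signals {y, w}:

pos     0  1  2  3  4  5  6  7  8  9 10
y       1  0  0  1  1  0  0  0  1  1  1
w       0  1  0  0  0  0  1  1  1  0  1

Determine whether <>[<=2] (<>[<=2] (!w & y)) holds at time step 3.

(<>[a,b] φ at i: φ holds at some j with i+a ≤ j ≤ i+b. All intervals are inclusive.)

True

Check <>[<=2] (!w & y) at each j in [3,5]:
  j=3: holds (witness at 3)
  j=4: holds (witness at 4)
  j=5: fails (none in [5,7])
Found at j=3 → formula holds.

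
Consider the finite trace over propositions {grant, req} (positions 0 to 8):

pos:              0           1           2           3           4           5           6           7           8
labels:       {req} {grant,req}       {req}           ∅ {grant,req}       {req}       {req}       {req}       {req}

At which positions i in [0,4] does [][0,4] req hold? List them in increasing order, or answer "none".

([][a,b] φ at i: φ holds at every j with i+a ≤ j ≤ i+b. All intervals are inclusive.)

4

Evaluate at each i in [0,4]:
  i=0: ✗ (fails at j=3)
  i=1: ✗ (fails at j=3)
  i=2: ✗ (fails at j=3)
  i=3: ✗ (fails at j=3)
  i=4: ✓ (all of [4,8])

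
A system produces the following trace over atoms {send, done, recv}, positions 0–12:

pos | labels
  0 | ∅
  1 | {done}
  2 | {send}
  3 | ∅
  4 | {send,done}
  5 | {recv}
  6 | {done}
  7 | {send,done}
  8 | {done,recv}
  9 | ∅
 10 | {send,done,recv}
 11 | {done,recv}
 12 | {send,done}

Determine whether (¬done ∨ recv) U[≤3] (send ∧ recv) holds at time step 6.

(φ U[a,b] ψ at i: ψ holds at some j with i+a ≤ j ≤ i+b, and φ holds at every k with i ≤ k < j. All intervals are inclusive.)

Does not hold

Need some j in [6,9] with (send ∧ recv), and (¬done ∨ recv) at every k in [6,j-1].
  j=6: (send ∧ recv) false.
  j=7: (send ∧ recv) false.
  j=8: (send ∧ recv) false.
  j=9: (send ∧ recv) false.
No j in the window works → until fails.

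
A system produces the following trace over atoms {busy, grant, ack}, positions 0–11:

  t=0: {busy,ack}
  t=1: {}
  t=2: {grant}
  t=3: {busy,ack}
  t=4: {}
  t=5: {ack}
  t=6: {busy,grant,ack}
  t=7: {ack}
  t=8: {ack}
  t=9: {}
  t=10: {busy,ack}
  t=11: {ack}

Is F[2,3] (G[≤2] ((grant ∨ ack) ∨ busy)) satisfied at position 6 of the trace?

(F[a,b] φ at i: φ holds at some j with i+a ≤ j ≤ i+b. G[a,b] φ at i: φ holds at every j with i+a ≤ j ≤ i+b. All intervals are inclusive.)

Check G[≤2] ((grant ∨ ack) ∨ busy) at each j in [8,9]:
  j=8: fails at 9
  j=9: fails at 9
No position in the window satisfies it → formula fails.

False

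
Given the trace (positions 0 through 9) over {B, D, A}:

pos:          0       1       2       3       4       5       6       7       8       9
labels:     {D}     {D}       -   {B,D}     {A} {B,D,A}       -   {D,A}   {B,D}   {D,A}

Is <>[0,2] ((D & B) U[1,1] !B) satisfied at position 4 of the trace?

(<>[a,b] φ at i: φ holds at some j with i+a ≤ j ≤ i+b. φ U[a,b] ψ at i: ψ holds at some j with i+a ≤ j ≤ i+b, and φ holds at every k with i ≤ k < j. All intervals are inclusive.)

True

Check ((D & B) U[1,1] !B) at each j in [4,6]:
  j=4: fails
  j=5: holds
  j=6: fails
Found at j=5 → formula holds.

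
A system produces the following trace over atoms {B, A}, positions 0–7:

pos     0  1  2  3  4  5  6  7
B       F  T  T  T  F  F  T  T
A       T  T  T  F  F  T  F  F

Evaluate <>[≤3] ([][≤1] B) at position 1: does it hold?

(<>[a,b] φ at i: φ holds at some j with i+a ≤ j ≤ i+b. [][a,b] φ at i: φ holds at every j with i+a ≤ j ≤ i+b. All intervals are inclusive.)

Holds

Check [][≤1] B at each j in [1,4]:
  j=1: holds on [1,2]
  j=2: holds on [2,3]
  j=3: fails at 4
  j=4: fails at 4
Found at j=1 → formula holds.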